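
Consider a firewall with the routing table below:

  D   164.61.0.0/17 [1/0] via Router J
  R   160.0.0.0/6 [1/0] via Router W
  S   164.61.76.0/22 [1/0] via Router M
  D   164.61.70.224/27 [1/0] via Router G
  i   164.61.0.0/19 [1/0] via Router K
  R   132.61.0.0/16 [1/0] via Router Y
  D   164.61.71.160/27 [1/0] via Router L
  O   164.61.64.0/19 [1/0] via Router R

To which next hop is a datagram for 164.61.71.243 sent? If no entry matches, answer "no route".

Router R

Routes whose prefix contains 164.61.71.243:
  164.61.0.0/17 (164.61.0.0 - 164.61.127.255) -> Router J
  164.61.64.0/19 (164.61.64.0 - 164.61.95.255) -> Router R
More-specific entries that do NOT match:
  164.61.70.224/27 (164.61.70.224 - 164.61.70.255) does not contain 164.61.71.243
  164.61.71.160/27 (164.61.71.160 - 164.61.71.191) does not contain 164.61.71.243
  164.61.76.0/22 (164.61.76.0 - 164.61.79.255) does not contain 164.61.71.243
Longest matching prefix is /19 -> next hop Router R.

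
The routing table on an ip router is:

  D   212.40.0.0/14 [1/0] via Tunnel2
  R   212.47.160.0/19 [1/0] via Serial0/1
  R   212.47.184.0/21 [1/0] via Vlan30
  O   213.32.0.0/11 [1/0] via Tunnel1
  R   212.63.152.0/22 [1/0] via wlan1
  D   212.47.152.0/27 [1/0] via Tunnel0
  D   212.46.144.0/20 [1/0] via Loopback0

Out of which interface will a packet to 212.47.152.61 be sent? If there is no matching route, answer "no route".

No entry's prefix contains 212.47.152.61; there is no default route.

no route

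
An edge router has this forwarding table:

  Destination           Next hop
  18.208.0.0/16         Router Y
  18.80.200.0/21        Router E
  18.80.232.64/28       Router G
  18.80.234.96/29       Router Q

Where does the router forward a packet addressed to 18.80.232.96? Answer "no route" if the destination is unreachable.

no route

No entry's prefix contains 18.80.232.96; there is no default route.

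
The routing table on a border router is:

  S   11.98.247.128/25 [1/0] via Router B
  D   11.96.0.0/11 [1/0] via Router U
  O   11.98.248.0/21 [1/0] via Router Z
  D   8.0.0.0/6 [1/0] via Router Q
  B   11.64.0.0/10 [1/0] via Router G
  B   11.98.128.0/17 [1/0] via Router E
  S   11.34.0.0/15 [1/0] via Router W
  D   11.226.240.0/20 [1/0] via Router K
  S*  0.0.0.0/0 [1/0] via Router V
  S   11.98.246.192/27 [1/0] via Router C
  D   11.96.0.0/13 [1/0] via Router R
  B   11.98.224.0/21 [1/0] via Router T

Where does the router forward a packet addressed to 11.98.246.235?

Routes whose prefix contains 11.98.246.235:
  0.0.0.0/0 (default, matches everything) -> Router V
  8.0.0.0/6 (8.0.0.0 - 11.255.255.255) -> Router Q
  11.64.0.0/10 (11.64.0.0 - 11.127.255.255) -> Router G
  11.96.0.0/11 (11.96.0.0 - 11.127.255.255) -> Router U
  11.96.0.0/13 (11.96.0.0 - 11.103.255.255) -> Router R
  11.98.128.0/17 (11.98.128.0 - 11.98.255.255) -> Router E
More-specific entries that do NOT match:
  11.98.246.192/27 (11.98.246.192 - 11.98.246.223) does not contain 11.98.246.235
  11.98.247.128/25 (11.98.247.128 - 11.98.247.255) does not contain 11.98.246.235
  11.98.248.0/21 (11.98.248.0 - 11.98.255.255) does not contain 11.98.246.235
  11.98.224.0/21 (11.98.224.0 - 11.98.231.255) does not contain 11.98.246.235
  11.226.240.0/20 (11.226.240.0 - 11.226.255.255) does not contain 11.98.246.235
Longest matching prefix is /17 -> next hop Router E.

Router E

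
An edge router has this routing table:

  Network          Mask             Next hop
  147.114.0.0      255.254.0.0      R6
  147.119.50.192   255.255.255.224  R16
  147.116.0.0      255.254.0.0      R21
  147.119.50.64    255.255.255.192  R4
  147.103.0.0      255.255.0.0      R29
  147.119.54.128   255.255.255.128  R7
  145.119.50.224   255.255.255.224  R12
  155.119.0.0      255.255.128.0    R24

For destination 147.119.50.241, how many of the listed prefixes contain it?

No listed prefix contains 147.119.50.241.
Total matching entries: 0.

0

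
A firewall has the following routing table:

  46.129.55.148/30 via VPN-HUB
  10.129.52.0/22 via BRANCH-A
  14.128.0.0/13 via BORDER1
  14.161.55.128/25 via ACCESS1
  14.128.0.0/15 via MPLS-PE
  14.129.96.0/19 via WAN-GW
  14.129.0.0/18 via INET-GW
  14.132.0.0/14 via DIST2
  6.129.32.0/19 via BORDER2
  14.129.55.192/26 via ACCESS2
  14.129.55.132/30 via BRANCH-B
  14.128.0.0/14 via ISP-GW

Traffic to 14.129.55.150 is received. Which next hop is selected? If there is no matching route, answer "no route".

Routes whose prefix contains 14.129.55.150:
  14.128.0.0/13 (14.128.0.0 - 14.135.255.255) -> BORDER1
  14.128.0.0/14 (14.128.0.0 - 14.131.255.255) -> ISP-GW
  14.128.0.0/15 (14.128.0.0 - 14.129.255.255) -> MPLS-PE
  14.129.0.0/18 (14.129.0.0 - 14.129.63.255) -> INET-GW
More-specific entries that do NOT match:
  46.129.55.148/30 (46.129.55.148 - 46.129.55.151) does not contain 14.129.55.150
  14.129.55.132/30 (14.129.55.132 - 14.129.55.135) does not contain 14.129.55.150
  14.129.55.192/26 (14.129.55.192 - 14.129.55.255) does not contain 14.129.55.150
  14.161.55.128/25 (14.161.55.128 - 14.161.55.255) does not contain 14.129.55.150
  10.129.52.0/22 (10.129.52.0 - 10.129.55.255) does not contain 14.129.55.150
  14.129.96.0/19 (14.129.96.0 - 14.129.127.255) does not contain 14.129.55.150
  6.129.32.0/19 (6.129.32.0 - 6.129.63.255) does not contain 14.129.55.150
Longest matching prefix is /18 -> next hop INET-GW.

INET-GW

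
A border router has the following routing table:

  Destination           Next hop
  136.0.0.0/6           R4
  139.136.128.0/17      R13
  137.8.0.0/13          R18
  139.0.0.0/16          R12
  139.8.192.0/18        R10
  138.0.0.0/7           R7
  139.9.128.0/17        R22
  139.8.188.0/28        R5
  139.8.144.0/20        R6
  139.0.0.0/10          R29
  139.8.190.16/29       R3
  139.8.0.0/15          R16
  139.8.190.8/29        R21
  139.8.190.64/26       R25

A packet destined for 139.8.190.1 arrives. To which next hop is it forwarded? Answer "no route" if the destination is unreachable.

Routes whose prefix contains 139.8.190.1:
  136.0.0.0/6 (136.0.0.0 - 139.255.255.255) -> R4
  138.0.0.0/7 (138.0.0.0 - 139.255.255.255) -> R7
  139.0.0.0/10 (139.0.0.0 - 139.63.255.255) -> R29
  139.8.0.0/15 (139.8.0.0 - 139.9.255.255) -> R16
More-specific entries that do NOT match:
  139.8.190.16/29 (139.8.190.16 - 139.8.190.23) does not contain 139.8.190.1
  139.8.190.8/29 (139.8.190.8 - 139.8.190.15) does not contain 139.8.190.1
  139.8.188.0/28 (139.8.188.0 - 139.8.188.15) does not contain 139.8.190.1
  139.8.190.64/26 (139.8.190.64 - 139.8.190.127) does not contain 139.8.190.1
  139.8.144.0/20 (139.8.144.0 - 139.8.159.255) does not contain 139.8.190.1
  139.8.192.0/18 (139.8.192.0 - 139.8.255.255) does not contain 139.8.190.1
  139.136.128.0/17 (139.136.128.0 - 139.136.255.255) does not contain 139.8.190.1
  139.9.128.0/17 (139.9.128.0 - 139.9.255.255) does not contain 139.8.190.1
  139.0.0.0/16 (139.0.0.0 - 139.0.255.255) does not contain 139.8.190.1
Longest matching prefix is /15 -> next hop R16.

R16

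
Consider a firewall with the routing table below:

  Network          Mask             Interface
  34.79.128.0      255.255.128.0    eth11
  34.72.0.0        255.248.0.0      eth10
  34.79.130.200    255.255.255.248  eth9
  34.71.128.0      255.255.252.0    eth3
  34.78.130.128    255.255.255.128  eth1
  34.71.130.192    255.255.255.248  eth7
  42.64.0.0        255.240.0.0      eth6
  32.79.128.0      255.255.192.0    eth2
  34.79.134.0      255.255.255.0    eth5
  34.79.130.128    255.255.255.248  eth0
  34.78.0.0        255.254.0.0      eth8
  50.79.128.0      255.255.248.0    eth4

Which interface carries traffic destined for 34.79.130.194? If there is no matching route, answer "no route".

eth11

Routes whose prefix contains 34.79.130.194:
  34.72.0.0/13 (34.72.0.0 - 34.79.255.255) -> eth10
  34.78.0.0/15 (34.78.0.0 - 34.79.255.255) -> eth8
  34.79.128.0/17 (34.79.128.0 - 34.79.255.255) -> eth11
More-specific entries that do NOT match:
  34.79.130.200/29 (34.79.130.200 - 34.79.130.207) does not contain 34.79.130.194
  34.71.130.192/29 (34.71.130.192 - 34.71.130.199) does not contain 34.79.130.194
  34.79.130.128/29 (34.79.130.128 - 34.79.130.135) does not contain 34.79.130.194
  34.78.130.128/25 (34.78.130.128 - 34.78.130.255) does not contain 34.79.130.194
  34.79.134.0/24 (34.79.134.0 - 34.79.134.255) does not contain 34.79.130.194
  34.71.128.0/22 (34.71.128.0 - 34.71.131.255) does not contain 34.79.130.194
  50.79.128.0/21 (50.79.128.0 - 50.79.135.255) does not contain 34.79.130.194
  32.79.128.0/18 (32.79.128.0 - 32.79.191.255) does not contain 34.79.130.194
Longest matching prefix is /17 -> interface eth11.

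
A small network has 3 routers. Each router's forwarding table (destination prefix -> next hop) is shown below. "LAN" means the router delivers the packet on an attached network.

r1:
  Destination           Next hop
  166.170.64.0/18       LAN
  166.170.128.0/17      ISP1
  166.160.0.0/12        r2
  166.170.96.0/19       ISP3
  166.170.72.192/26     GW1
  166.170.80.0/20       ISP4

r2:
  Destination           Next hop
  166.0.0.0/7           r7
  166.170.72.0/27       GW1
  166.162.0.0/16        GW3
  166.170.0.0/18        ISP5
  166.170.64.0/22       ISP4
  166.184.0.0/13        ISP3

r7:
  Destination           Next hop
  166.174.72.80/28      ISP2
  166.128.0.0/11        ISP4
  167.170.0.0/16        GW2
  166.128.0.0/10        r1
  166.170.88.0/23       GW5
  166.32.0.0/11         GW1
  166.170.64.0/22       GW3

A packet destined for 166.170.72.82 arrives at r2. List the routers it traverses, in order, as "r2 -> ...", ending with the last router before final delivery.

r2 -> r7 -> r1

At r2: longest match for 166.170.72.82 is 166.0.0.0/7 -> r7
At r7: longest match for 166.170.72.82 is 166.128.0.0/10 -> r1
At r1: longest match for 166.170.72.82 is 166.170.64.0/18 -> LAN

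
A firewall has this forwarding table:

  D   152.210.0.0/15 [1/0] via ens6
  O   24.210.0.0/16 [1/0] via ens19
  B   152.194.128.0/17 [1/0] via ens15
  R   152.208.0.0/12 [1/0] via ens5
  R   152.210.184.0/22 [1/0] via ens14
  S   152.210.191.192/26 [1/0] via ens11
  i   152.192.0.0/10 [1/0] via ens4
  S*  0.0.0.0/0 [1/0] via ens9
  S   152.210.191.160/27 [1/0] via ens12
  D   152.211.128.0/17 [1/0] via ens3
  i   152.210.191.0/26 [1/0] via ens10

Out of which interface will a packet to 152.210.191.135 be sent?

ens6

Routes whose prefix contains 152.210.191.135:
  0.0.0.0/0 (default, matches everything) -> ens9
  152.192.0.0/10 (152.192.0.0 - 152.255.255.255) -> ens4
  152.208.0.0/12 (152.208.0.0 - 152.223.255.255) -> ens5
  152.210.0.0/15 (152.210.0.0 - 152.211.255.255) -> ens6
More-specific entries that do NOT match:
  152.210.191.160/27 (152.210.191.160 - 152.210.191.191) does not contain 152.210.191.135
  152.210.191.192/26 (152.210.191.192 - 152.210.191.255) does not contain 152.210.191.135
  152.210.191.0/26 (152.210.191.0 - 152.210.191.63) does not contain 152.210.191.135
  152.210.184.0/22 (152.210.184.0 - 152.210.187.255) does not contain 152.210.191.135
  152.194.128.0/17 (152.194.128.0 - 152.194.255.255) does not contain 152.210.191.135
  152.211.128.0/17 (152.211.128.0 - 152.211.255.255) does not contain 152.210.191.135
  24.210.0.0/16 (24.210.0.0 - 24.210.255.255) does not contain 152.210.191.135
Longest matching prefix is /15 -> interface ens6.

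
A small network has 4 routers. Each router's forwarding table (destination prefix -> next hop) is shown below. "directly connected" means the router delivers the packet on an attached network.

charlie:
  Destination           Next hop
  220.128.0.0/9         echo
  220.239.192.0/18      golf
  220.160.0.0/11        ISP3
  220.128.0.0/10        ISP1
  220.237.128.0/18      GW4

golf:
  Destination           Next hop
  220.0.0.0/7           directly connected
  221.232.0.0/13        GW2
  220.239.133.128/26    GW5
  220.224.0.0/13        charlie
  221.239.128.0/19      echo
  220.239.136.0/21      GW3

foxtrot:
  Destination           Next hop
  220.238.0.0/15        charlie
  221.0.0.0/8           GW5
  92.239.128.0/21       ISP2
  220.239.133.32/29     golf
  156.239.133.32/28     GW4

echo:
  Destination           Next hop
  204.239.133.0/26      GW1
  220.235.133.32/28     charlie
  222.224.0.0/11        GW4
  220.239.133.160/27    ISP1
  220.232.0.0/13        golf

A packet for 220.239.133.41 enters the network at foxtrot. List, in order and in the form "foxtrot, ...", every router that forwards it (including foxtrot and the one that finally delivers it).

At foxtrot: longest match for 220.239.133.41 is 220.238.0.0/15 -> charlie
At charlie: longest match for 220.239.133.41 is 220.128.0.0/9 -> echo
At echo: longest match for 220.239.133.41 is 220.232.0.0/13 -> golf
At golf: longest match for 220.239.133.41 is 220.0.0.0/7 -> directly connected

foxtrot, charlie, echo, golf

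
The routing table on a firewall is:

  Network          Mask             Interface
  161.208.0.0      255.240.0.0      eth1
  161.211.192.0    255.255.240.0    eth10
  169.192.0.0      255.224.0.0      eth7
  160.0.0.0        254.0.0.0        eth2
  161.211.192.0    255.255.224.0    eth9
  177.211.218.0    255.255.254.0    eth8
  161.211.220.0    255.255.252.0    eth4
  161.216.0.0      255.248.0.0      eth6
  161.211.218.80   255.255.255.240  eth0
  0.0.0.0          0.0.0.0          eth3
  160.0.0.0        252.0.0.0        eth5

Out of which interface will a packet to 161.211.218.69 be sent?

eth9

Routes whose prefix contains 161.211.218.69:
  0.0.0.0/0 (default, matches everything) -> eth3
  160.0.0.0/6 (160.0.0.0 - 163.255.255.255) -> eth5
  160.0.0.0/7 (160.0.0.0 - 161.255.255.255) -> eth2
  161.208.0.0/12 (161.208.0.0 - 161.223.255.255) -> eth1
  161.211.192.0/19 (161.211.192.0 - 161.211.223.255) -> eth9
More-specific entries that do NOT match:
  161.211.218.80/28 (161.211.218.80 - 161.211.218.95) does not contain 161.211.218.69
  177.211.218.0/23 (177.211.218.0 - 177.211.219.255) does not contain 161.211.218.69
  161.211.220.0/22 (161.211.220.0 - 161.211.223.255) does not contain 161.211.218.69
  161.211.192.0/20 (161.211.192.0 - 161.211.207.255) does not contain 161.211.218.69
Longest matching prefix is /19 -> interface eth9.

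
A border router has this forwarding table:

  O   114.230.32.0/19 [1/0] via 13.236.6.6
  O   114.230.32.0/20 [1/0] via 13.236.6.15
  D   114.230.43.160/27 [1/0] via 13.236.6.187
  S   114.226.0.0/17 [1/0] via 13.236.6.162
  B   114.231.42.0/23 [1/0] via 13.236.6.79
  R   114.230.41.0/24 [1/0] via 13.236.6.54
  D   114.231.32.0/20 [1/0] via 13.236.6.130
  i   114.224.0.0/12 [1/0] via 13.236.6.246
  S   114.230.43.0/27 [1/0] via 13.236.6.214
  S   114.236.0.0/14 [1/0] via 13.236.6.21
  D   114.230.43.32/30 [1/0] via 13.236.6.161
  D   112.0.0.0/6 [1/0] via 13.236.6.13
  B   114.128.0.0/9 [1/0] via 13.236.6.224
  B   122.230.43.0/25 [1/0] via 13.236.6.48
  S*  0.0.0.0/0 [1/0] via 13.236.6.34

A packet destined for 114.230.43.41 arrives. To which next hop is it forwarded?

Routes whose prefix contains 114.230.43.41:
  0.0.0.0/0 (default, matches everything) -> 13.236.6.34
  112.0.0.0/6 (112.0.0.0 - 115.255.255.255) -> 13.236.6.13
  114.128.0.0/9 (114.128.0.0 - 114.255.255.255) -> 13.236.6.224
  114.224.0.0/12 (114.224.0.0 - 114.239.255.255) -> 13.236.6.246
  114.230.32.0/19 (114.230.32.0 - 114.230.63.255) -> 13.236.6.6
  114.230.32.0/20 (114.230.32.0 - 114.230.47.255) -> 13.236.6.15
More-specific entries that do NOT match:
  114.230.43.32/30 (114.230.43.32 - 114.230.43.35) does not contain 114.230.43.41
  114.230.43.160/27 (114.230.43.160 - 114.230.43.191) does not contain 114.230.43.41
  114.230.43.0/27 (114.230.43.0 - 114.230.43.31) does not contain 114.230.43.41
  122.230.43.0/25 (122.230.43.0 - 122.230.43.127) does not contain 114.230.43.41
  114.230.41.0/24 (114.230.41.0 - 114.230.41.255) does not contain 114.230.43.41
  114.231.42.0/23 (114.231.42.0 - 114.231.43.255) does not contain 114.230.43.41
Longest matching prefix is /20 -> next hop 13.236.6.15.

13.236.6.15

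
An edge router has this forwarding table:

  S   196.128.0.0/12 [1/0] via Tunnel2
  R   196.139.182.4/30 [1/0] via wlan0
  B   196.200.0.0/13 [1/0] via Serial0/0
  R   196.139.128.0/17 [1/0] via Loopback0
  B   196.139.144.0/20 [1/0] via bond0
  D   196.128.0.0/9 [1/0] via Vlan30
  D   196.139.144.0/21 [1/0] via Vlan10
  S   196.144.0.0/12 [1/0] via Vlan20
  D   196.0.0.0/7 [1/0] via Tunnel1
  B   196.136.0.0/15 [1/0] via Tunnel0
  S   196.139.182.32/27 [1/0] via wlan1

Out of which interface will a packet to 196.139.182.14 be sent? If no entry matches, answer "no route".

Routes whose prefix contains 196.139.182.14:
  196.0.0.0/7 (196.0.0.0 - 197.255.255.255) -> Tunnel1
  196.128.0.0/9 (196.128.0.0 - 196.255.255.255) -> Vlan30
  196.128.0.0/12 (196.128.0.0 - 196.143.255.255) -> Tunnel2
  196.139.128.0/17 (196.139.128.0 - 196.139.255.255) -> Loopback0
More-specific entries that do NOT match:
  196.139.182.4/30 (196.139.182.4 - 196.139.182.7) does not contain 196.139.182.14
  196.139.182.32/27 (196.139.182.32 - 196.139.182.63) does not contain 196.139.182.14
  196.139.144.0/21 (196.139.144.0 - 196.139.151.255) does not contain 196.139.182.14
  196.139.144.0/20 (196.139.144.0 - 196.139.159.255) does not contain 196.139.182.14
Longest matching prefix is /17 -> interface Loopback0.

Loopback0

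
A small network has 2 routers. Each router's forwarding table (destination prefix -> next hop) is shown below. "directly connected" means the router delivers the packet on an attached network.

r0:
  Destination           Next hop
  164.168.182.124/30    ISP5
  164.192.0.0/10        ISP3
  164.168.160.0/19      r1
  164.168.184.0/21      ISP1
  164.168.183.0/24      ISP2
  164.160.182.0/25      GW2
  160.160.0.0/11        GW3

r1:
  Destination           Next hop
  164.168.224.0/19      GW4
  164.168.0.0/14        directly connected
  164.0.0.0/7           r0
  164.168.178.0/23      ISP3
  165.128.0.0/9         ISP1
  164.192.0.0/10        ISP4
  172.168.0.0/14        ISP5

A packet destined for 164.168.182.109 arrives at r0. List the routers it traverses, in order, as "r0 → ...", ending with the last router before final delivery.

r0 → r1

At r0: longest match for 164.168.182.109 is 164.168.160.0/19 -> r1
At r1: longest match for 164.168.182.109 is 164.168.0.0/14 -> directly connected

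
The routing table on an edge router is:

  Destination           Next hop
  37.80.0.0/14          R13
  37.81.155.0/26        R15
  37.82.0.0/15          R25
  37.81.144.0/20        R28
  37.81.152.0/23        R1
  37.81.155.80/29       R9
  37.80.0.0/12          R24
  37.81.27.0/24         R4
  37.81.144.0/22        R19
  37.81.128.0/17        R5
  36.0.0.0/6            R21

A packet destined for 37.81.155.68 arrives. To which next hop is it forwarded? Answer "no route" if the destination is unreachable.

R28

Routes whose prefix contains 37.81.155.68:
  36.0.0.0/6 (36.0.0.0 - 39.255.255.255) -> R21
  37.80.0.0/12 (37.80.0.0 - 37.95.255.255) -> R24
  37.80.0.0/14 (37.80.0.0 - 37.83.255.255) -> R13
  37.81.128.0/17 (37.81.128.0 - 37.81.255.255) -> R5
  37.81.144.0/20 (37.81.144.0 - 37.81.159.255) -> R28
More-specific entries that do NOT match:
  37.81.155.80/29 (37.81.155.80 - 37.81.155.87) does not contain 37.81.155.68
  37.81.155.0/26 (37.81.155.0 - 37.81.155.63) does not contain 37.81.155.68
  37.81.27.0/24 (37.81.27.0 - 37.81.27.255) does not contain 37.81.155.68
  37.81.152.0/23 (37.81.152.0 - 37.81.153.255) does not contain 37.81.155.68
  37.81.144.0/22 (37.81.144.0 - 37.81.147.255) does not contain 37.81.155.68
Longest matching prefix is /20 -> next hop R28.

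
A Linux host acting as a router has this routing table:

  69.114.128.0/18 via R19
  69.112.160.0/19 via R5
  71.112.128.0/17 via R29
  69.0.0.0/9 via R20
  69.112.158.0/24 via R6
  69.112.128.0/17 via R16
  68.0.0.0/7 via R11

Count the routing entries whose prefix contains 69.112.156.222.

Prefixes containing 69.112.156.222:
  68.0.0.0/7 (68.0.0.0 - 69.255.255.255)
  69.0.0.0/9 (69.0.0.0 - 69.127.255.255)
  69.112.128.0/17 (69.112.128.0 - 69.112.255.255)
Total matching entries: 3.

3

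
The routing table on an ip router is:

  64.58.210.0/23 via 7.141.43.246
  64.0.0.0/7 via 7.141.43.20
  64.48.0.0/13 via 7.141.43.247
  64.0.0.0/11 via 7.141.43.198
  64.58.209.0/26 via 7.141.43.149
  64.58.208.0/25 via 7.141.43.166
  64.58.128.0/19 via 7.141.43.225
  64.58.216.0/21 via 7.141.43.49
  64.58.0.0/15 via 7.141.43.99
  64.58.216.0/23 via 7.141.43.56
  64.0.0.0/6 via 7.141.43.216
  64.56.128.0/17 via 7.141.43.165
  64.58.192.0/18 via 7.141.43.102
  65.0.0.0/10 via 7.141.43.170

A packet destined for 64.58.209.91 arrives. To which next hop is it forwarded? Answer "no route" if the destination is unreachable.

Routes whose prefix contains 64.58.209.91:
  64.0.0.0/6 (64.0.0.0 - 67.255.255.255) -> 7.141.43.216
  64.0.0.0/7 (64.0.0.0 - 65.255.255.255) -> 7.141.43.20
  64.58.0.0/15 (64.58.0.0 - 64.59.255.255) -> 7.141.43.99
  64.58.192.0/18 (64.58.192.0 - 64.58.255.255) -> 7.141.43.102
More-specific entries that do NOT match:
  64.58.209.0/26 (64.58.209.0 - 64.58.209.63) does not contain 64.58.209.91
  64.58.208.0/25 (64.58.208.0 - 64.58.208.127) does not contain 64.58.209.91
  64.58.210.0/23 (64.58.210.0 - 64.58.211.255) does not contain 64.58.209.91
  64.58.216.0/23 (64.58.216.0 - 64.58.217.255) does not contain 64.58.209.91
  64.58.216.0/21 (64.58.216.0 - 64.58.223.255) does not contain 64.58.209.91
  64.58.128.0/19 (64.58.128.0 - 64.58.159.255) does not contain 64.58.209.91
Longest matching prefix is /18 -> next hop 7.141.43.102.

7.141.43.102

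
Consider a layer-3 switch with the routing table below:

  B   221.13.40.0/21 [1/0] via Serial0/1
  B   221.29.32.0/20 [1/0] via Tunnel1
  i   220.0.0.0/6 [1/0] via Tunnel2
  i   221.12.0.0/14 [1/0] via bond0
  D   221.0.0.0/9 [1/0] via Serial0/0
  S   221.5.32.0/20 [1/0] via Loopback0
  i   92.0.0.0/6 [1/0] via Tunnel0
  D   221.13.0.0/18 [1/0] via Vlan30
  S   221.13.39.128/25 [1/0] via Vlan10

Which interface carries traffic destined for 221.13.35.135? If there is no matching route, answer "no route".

Vlan30

Routes whose prefix contains 221.13.35.135:
  220.0.0.0/6 (220.0.0.0 - 223.255.255.255) -> Tunnel2
  221.0.0.0/9 (221.0.0.0 - 221.127.255.255) -> Serial0/0
  221.12.0.0/14 (221.12.0.0 - 221.15.255.255) -> bond0
  221.13.0.0/18 (221.13.0.0 - 221.13.63.255) -> Vlan30
More-specific entries that do NOT match:
  221.13.39.128/25 (221.13.39.128 - 221.13.39.255) does not contain 221.13.35.135
  221.13.40.0/21 (221.13.40.0 - 221.13.47.255) does not contain 221.13.35.135
  221.29.32.0/20 (221.29.32.0 - 221.29.47.255) does not contain 221.13.35.135
  221.5.32.0/20 (221.5.32.0 - 221.5.47.255) does not contain 221.13.35.135
Longest matching prefix is /18 -> interface Vlan30.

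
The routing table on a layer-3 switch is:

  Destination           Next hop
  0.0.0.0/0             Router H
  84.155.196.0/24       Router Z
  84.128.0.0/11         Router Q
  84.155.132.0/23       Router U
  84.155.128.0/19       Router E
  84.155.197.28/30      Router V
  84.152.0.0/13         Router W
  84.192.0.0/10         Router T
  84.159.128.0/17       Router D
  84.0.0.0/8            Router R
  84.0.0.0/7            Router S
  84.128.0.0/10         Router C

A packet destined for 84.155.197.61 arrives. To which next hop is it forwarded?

Router W

Routes whose prefix contains 84.155.197.61:
  0.0.0.0/0 (default, matches everything) -> Router H
  84.0.0.0/7 (84.0.0.0 - 85.255.255.255) -> Router S
  84.0.0.0/8 (84.0.0.0 - 84.255.255.255) -> Router R
  84.128.0.0/10 (84.128.0.0 - 84.191.255.255) -> Router C
  84.128.0.0/11 (84.128.0.0 - 84.159.255.255) -> Router Q
  84.152.0.0/13 (84.152.0.0 - 84.159.255.255) -> Router W
More-specific entries that do NOT match:
  84.155.197.28/30 (84.155.197.28 - 84.155.197.31) does not contain 84.155.197.61
  84.155.196.0/24 (84.155.196.0 - 84.155.196.255) does not contain 84.155.197.61
  84.155.132.0/23 (84.155.132.0 - 84.155.133.255) does not contain 84.155.197.61
  84.155.128.0/19 (84.155.128.0 - 84.155.159.255) does not contain 84.155.197.61
  84.159.128.0/17 (84.159.128.0 - 84.159.255.255) does not contain 84.155.197.61
Longest matching prefix is /13 -> next hop Router W.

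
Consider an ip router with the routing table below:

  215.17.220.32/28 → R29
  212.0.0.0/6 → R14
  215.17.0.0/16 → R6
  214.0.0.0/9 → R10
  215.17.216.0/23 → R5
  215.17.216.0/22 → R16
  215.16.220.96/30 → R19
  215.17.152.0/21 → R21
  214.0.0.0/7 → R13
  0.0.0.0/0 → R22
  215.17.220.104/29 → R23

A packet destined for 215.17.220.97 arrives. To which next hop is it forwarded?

R6

Routes whose prefix contains 215.17.220.97:
  0.0.0.0/0 (default, matches everything) -> R22
  212.0.0.0/6 (212.0.0.0 - 215.255.255.255) -> R14
  214.0.0.0/7 (214.0.0.0 - 215.255.255.255) -> R13
  215.17.0.0/16 (215.17.0.0 - 215.17.255.255) -> R6
More-specific entries that do NOT match:
  215.16.220.96/30 (215.16.220.96 - 215.16.220.99) does not contain 215.17.220.97
  215.17.220.104/29 (215.17.220.104 - 215.17.220.111) does not contain 215.17.220.97
  215.17.220.32/28 (215.17.220.32 - 215.17.220.47) does not contain 215.17.220.97
  215.17.216.0/23 (215.17.216.0 - 215.17.217.255) does not contain 215.17.220.97
  215.17.216.0/22 (215.17.216.0 - 215.17.219.255) does not contain 215.17.220.97
  215.17.152.0/21 (215.17.152.0 - 215.17.159.255) does not contain 215.17.220.97
Longest matching prefix is /16 -> next hop R6.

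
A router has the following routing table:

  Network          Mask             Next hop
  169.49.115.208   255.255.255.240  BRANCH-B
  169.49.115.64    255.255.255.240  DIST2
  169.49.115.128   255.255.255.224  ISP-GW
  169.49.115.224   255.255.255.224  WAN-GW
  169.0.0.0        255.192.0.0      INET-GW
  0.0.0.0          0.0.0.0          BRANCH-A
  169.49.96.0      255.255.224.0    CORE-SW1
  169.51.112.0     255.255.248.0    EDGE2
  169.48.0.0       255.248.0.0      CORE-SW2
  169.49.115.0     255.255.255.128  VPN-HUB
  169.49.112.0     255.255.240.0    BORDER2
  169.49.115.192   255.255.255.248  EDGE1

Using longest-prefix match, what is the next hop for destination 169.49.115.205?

BORDER2

Routes whose prefix contains 169.49.115.205:
  0.0.0.0/0 (default, matches everything) -> BRANCH-A
  169.0.0.0/10 (169.0.0.0 - 169.63.255.255) -> INET-GW
  169.48.0.0/13 (169.48.0.0 - 169.55.255.255) -> CORE-SW2
  169.49.96.0/19 (169.49.96.0 - 169.49.127.255) -> CORE-SW1
  169.49.112.0/20 (169.49.112.0 - 169.49.127.255) -> BORDER2
More-specific entries that do NOT match:
  169.49.115.192/29 (169.49.115.192 - 169.49.115.199) does not contain 169.49.115.205
  169.49.115.208/28 (169.49.115.208 - 169.49.115.223) does not contain 169.49.115.205
  169.49.115.64/28 (169.49.115.64 - 169.49.115.79) does not contain 169.49.115.205
  169.49.115.128/27 (169.49.115.128 - 169.49.115.159) does not contain 169.49.115.205
  169.49.115.224/27 (169.49.115.224 - 169.49.115.255) does not contain 169.49.115.205
  169.49.115.0/25 (169.49.115.0 - 169.49.115.127) does not contain 169.49.115.205
  169.51.112.0/21 (169.51.112.0 - 169.51.119.255) does not contain 169.49.115.205
Longest matching prefix is /20 -> next hop BORDER2.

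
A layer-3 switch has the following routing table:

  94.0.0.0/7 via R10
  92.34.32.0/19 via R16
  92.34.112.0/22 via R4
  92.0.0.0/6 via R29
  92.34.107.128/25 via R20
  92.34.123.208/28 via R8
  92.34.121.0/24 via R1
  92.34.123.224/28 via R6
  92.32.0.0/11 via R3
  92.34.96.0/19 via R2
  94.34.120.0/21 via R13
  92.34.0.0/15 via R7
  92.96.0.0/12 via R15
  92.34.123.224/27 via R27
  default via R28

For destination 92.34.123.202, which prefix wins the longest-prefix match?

Entries matching 92.34.123.202:
  0.0.0.0/0 (default, matches everything)
  92.0.0.0/6 (92.0.0.0 - 95.255.255.255)
  92.32.0.0/11 (92.32.0.0 - 92.63.255.255)
  92.34.0.0/15 (92.34.0.0 - 92.35.255.255)
  92.34.96.0/19 (92.34.96.0 - 92.34.127.255)
Most specific is 92.34.96.0/19.

92.34.96.0/19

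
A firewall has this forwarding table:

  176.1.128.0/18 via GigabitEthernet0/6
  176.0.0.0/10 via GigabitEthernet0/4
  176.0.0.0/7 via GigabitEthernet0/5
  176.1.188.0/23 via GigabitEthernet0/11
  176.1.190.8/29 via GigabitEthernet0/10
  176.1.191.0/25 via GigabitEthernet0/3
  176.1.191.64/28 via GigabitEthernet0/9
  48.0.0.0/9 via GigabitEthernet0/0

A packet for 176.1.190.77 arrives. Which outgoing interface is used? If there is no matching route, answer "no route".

Routes whose prefix contains 176.1.190.77:
  176.0.0.0/7 (176.0.0.0 - 177.255.255.255) -> GigabitEthernet0/5
  176.0.0.0/10 (176.0.0.0 - 176.63.255.255) -> GigabitEthernet0/4
  176.1.128.0/18 (176.1.128.0 - 176.1.191.255) -> GigabitEthernet0/6
More-specific entries that do NOT match:
  176.1.190.8/29 (176.1.190.8 - 176.1.190.15) does not contain 176.1.190.77
  176.1.191.64/28 (176.1.191.64 - 176.1.191.79) does not contain 176.1.190.77
  176.1.191.0/25 (176.1.191.0 - 176.1.191.127) does not contain 176.1.190.77
  176.1.188.0/23 (176.1.188.0 - 176.1.189.255) does not contain 176.1.190.77
Longest matching prefix is /18 -> interface GigabitEthernet0/6.

GigabitEthernet0/6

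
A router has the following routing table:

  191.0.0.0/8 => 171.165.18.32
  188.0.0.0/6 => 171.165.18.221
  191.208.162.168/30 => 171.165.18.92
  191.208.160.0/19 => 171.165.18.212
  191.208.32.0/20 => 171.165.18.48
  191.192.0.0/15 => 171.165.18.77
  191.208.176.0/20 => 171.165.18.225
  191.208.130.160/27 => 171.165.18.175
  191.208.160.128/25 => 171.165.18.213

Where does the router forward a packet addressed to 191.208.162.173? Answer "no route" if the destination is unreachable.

Routes whose prefix contains 191.208.162.173:
  188.0.0.0/6 (188.0.0.0 - 191.255.255.255) -> 171.165.18.221
  191.0.0.0/8 (191.0.0.0 - 191.255.255.255) -> 171.165.18.32
  191.208.160.0/19 (191.208.160.0 - 191.208.191.255) -> 171.165.18.212
More-specific entries that do NOT match:
  191.208.162.168/30 (191.208.162.168 - 191.208.162.171) does not contain 191.208.162.173
  191.208.130.160/27 (191.208.130.160 - 191.208.130.191) does not contain 191.208.162.173
  191.208.160.128/25 (191.208.160.128 - 191.208.160.255) does not contain 191.208.162.173
  191.208.32.0/20 (191.208.32.0 - 191.208.47.255) does not contain 191.208.162.173
  191.208.176.0/20 (191.208.176.0 - 191.208.191.255) does not contain 191.208.162.173
Longest matching prefix is /19 -> next hop 171.165.18.212.

171.165.18.212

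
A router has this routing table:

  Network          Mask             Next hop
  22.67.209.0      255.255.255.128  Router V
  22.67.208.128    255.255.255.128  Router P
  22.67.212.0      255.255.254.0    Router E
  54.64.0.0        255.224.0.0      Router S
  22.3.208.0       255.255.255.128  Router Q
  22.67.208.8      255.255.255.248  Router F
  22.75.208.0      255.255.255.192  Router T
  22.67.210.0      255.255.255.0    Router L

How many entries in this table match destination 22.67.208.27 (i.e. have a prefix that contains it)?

No listed prefix contains 22.67.208.27.
Total matching entries: 0.

0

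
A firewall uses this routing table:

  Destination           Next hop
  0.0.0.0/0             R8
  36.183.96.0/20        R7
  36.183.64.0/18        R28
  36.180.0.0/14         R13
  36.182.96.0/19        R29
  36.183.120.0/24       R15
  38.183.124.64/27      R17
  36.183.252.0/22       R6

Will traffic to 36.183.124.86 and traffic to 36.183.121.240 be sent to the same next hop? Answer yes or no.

36.183.124.86: longest match 36.183.64.0/18 -> R28
36.183.121.240: longest match 36.183.64.0/18 -> R28

yes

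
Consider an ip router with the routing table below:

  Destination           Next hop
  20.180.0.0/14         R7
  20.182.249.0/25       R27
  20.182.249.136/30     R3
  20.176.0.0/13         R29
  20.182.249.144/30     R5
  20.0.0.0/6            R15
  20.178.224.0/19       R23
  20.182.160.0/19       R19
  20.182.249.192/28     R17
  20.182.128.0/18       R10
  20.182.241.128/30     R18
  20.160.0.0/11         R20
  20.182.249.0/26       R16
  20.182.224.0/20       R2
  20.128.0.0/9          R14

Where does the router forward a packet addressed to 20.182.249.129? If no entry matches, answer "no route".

R7

Routes whose prefix contains 20.182.249.129:
  20.0.0.0/6 (20.0.0.0 - 23.255.255.255) -> R15
  20.128.0.0/9 (20.128.0.0 - 20.255.255.255) -> R14
  20.160.0.0/11 (20.160.0.0 - 20.191.255.255) -> R20
  20.176.0.0/13 (20.176.0.0 - 20.183.255.255) -> R29
  20.180.0.0/14 (20.180.0.0 - 20.183.255.255) -> R7
More-specific entries that do NOT match:
  20.182.249.136/30 (20.182.249.136 - 20.182.249.139) does not contain 20.182.249.129
  20.182.249.144/30 (20.182.249.144 - 20.182.249.147) does not contain 20.182.249.129
  20.182.241.128/30 (20.182.241.128 - 20.182.241.131) does not contain 20.182.249.129
  20.182.249.192/28 (20.182.249.192 - 20.182.249.207) does not contain 20.182.249.129
  20.182.249.0/26 (20.182.249.0 - 20.182.249.63) does not contain 20.182.249.129
  20.182.249.0/25 (20.182.249.0 - 20.182.249.127) does not contain 20.182.249.129
  20.182.224.0/20 (20.182.224.0 - 20.182.239.255) does not contain 20.182.249.129
  20.178.224.0/19 (20.178.224.0 - 20.178.255.255) does not contain 20.182.249.129
  20.182.160.0/19 (20.182.160.0 - 20.182.191.255) does not contain 20.182.249.129
  20.182.128.0/18 (20.182.128.0 - 20.182.191.255) does not contain 20.182.249.129
Longest matching prefix is /14 -> next hop R7.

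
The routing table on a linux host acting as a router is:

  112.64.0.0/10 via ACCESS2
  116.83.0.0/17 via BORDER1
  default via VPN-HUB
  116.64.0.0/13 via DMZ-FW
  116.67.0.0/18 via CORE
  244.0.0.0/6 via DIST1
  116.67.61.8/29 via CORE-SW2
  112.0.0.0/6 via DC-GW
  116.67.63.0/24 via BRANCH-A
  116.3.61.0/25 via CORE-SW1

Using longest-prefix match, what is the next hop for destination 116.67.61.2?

CORE

Routes whose prefix contains 116.67.61.2:
  0.0.0.0/0 (default, matches everything) -> VPN-HUB
  116.64.0.0/13 (116.64.0.0 - 116.71.255.255) -> DMZ-FW
  116.67.0.0/18 (116.67.0.0 - 116.67.63.255) -> CORE
More-specific entries that do NOT match:
  116.67.61.8/29 (116.67.61.8 - 116.67.61.15) does not contain 116.67.61.2
  116.3.61.0/25 (116.3.61.0 - 116.3.61.127) does not contain 116.67.61.2
  116.67.63.0/24 (116.67.63.0 - 116.67.63.255) does not contain 116.67.61.2
Longest matching prefix is /18 -> next hop CORE.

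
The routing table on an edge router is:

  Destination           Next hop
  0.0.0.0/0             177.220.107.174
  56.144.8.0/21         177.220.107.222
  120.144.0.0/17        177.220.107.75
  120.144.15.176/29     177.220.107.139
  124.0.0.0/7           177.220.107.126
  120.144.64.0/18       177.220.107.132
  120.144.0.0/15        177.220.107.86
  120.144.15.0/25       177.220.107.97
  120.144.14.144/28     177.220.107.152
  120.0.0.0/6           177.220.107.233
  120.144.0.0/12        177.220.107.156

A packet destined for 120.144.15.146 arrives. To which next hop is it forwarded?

Routes whose prefix contains 120.144.15.146:
  0.0.0.0/0 (default, matches everything) -> 177.220.107.174
  120.0.0.0/6 (120.0.0.0 - 123.255.255.255) -> 177.220.107.233
  120.144.0.0/12 (120.144.0.0 - 120.159.255.255) -> 177.220.107.156
  120.144.0.0/15 (120.144.0.0 - 120.145.255.255) -> 177.220.107.86
  120.144.0.0/17 (120.144.0.0 - 120.144.127.255) -> 177.220.107.75
More-specific entries that do NOT match:
  120.144.15.176/29 (120.144.15.176 - 120.144.15.183) does not contain 120.144.15.146
  120.144.14.144/28 (120.144.14.144 - 120.144.14.159) does not contain 120.144.15.146
  120.144.15.0/25 (120.144.15.0 - 120.144.15.127) does not contain 120.144.15.146
  56.144.8.0/21 (56.144.8.0 - 56.144.15.255) does not contain 120.144.15.146
  120.144.64.0/18 (120.144.64.0 - 120.144.127.255) does not contain 120.144.15.146
Longest matching prefix is /17 -> next hop 177.220.107.75.

177.220.107.75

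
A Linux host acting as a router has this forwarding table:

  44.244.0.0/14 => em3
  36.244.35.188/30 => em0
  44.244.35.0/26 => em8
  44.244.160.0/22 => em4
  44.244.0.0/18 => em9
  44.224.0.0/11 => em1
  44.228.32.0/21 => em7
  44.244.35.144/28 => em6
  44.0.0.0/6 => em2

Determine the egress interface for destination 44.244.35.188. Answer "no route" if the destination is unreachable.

em9

Routes whose prefix contains 44.244.35.188:
  44.0.0.0/6 (44.0.0.0 - 47.255.255.255) -> em2
  44.224.0.0/11 (44.224.0.0 - 44.255.255.255) -> em1
  44.244.0.0/14 (44.244.0.0 - 44.247.255.255) -> em3
  44.244.0.0/18 (44.244.0.0 - 44.244.63.255) -> em9
More-specific entries that do NOT match:
  36.244.35.188/30 (36.244.35.188 - 36.244.35.191) does not contain 44.244.35.188
  44.244.35.144/28 (44.244.35.144 - 44.244.35.159) does not contain 44.244.35.188
  44.244.35.0/26 (44.244.35.0 - 44.244.35.63) does not contain 44.244.35.188
  44.244.160.0/22 (44.244.160.0 - 44.244.163.255) does not contain 44.244.35.188
  44.228.32.0/21 (44.228.32.0 - 44.228.39.255) does not contain 44.244.35.188
Longest matching prefix is /18 -> interface em9.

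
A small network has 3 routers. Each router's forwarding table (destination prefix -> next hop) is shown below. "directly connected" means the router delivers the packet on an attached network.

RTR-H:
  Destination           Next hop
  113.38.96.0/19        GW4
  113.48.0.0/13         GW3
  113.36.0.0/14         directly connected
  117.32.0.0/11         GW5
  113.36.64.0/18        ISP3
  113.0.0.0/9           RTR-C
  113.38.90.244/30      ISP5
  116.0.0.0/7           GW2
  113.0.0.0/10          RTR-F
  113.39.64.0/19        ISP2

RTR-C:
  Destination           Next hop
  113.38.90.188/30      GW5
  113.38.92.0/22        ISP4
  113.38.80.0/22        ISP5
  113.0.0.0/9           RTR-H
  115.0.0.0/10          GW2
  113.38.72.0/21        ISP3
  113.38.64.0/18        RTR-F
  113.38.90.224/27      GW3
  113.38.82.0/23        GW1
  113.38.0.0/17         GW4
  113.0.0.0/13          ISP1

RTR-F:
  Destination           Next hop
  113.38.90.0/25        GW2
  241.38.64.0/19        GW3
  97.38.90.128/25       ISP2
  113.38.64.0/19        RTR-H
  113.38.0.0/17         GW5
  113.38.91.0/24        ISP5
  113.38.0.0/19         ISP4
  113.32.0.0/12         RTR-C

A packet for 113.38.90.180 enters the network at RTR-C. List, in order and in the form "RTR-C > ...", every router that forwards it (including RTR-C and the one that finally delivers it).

At RTR-C: longest match for 113.38.90.180 is 113.38.64.0/18 -> RTR-F
At RTR-F: longest match for 113.38.90.180 is 113.38.64.0/19 -> RTR-H
At RTR-H: longest match for 113.38.90.180 is 113.36.0.0/14 -> directly connected

RTR-C > RTR-F > RTR-H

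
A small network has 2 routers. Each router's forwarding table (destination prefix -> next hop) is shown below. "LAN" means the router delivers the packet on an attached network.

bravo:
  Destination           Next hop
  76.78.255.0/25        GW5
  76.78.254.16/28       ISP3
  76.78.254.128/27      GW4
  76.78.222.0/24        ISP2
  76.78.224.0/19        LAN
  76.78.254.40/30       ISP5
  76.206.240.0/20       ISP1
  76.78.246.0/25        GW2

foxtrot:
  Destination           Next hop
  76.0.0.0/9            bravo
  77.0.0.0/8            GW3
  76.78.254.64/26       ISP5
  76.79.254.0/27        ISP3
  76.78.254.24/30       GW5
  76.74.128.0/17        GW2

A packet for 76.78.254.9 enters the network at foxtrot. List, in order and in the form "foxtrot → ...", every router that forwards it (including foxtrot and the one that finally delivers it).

At foxtrot: longest match for 76.78.254.9 is 76.0.0.0/9 -> bravo
At bravo: longest match for 76.78.254.9 is 76.78.224.0/19 -> LAN

foxtrot → bravo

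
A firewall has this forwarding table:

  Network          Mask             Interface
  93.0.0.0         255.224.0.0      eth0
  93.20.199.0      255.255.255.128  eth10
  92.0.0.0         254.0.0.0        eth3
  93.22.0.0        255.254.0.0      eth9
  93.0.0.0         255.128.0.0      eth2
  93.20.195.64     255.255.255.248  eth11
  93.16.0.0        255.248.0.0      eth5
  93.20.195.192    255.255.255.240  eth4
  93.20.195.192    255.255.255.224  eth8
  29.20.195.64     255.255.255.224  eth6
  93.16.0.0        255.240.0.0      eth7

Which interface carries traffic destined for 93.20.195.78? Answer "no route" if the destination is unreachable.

Routes whose prefix contains 93.20.195.78:
  92.0.0.0/7 (92.0.0.0 - 93.255.255.255) -> eth3
  93.0.0.0/9 (93.0.0.0 - 93.127.255.255) -> eth2
  93.0.0.0/11 (93.0.0.0 - 93.31.255.255) -> eth0
  93.16.0.0/12 (93.16.0.0 - 93.31.255.255) -> eth7
  93.16.0.0/13 (93.16.0.0 - 93.23.255.255) -> eth5
More-specific entries that do NOT match:
  93.20.195.64/29 (93.20.195.64 - 93.20.195.71) does not contain 93.20.195.78
  93.20.195.192/28 (93.20.195.192 - 93.20.195.207) does not contain 93.20.195.78
  93.20.195.192/27 (93.20.195.192 - 93.20.195.223) does not contain 93.20.195.78
  29.20.195.64/27 (29.20.195.64 - 29.20.195.95) does not contain 93.20.195.78
  93.20.199.0/25 (93.20.199.0 - 93.20.199.127) does not contain 93.20.195.78
  93.22.0.0/15 (93.22.0.0 - 93.23.255.255) does not contain 93.20.195.78
Longest matching prefix is /13 -> interface eth5.

eth5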